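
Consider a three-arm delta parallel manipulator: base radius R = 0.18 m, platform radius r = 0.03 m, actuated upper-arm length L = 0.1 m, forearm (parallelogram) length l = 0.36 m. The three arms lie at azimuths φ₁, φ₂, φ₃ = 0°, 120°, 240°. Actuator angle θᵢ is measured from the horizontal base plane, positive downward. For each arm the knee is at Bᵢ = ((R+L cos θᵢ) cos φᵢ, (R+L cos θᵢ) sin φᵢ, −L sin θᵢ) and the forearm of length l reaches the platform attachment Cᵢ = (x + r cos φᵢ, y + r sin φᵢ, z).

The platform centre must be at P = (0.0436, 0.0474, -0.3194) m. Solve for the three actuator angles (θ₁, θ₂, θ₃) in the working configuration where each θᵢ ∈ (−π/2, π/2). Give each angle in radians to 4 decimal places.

rotate P by −φ1: (0.0436, 0.0474, -0.3194)
  e−x'=0.1064;  (l²−L²−(e−x')²−y'²−z²)/2L = 0.0201
  γ=atan2(-0.3194,0.1064)=-1.2492;  ψ=arccos(0.0596)=1.5111;  θ1=γ+ψ≈0.2619
rotate P by −φ2: (0.0192, -0.0615, -0.3194)
  A=0.1308, B=-0.3194, C=(l²−L²−A²−y'²−z²)/(2L)=-0.0164
  γ=atan2(-0.3194,0.1308)=-1.1822;  ψ=arccos(-0.0477)=1.6185;  θ2=γ+ψ≈0.4362
φ3=240.0° → target in arm frame (-0.0628, 0.0141)
  A=0.2128, B=-0.3194, C=(l²−L²−A²−y'²−z²)/(2L)=-0.1396
  γ=atan2(-0.3194,0.2128)=-0.9830;  ψ=arccos(-0.3637)=1.9430;  θ3=γ+ψ≈0.9601

θ₁ = 0.2619, θ₂ = 0.4362, θ₃ = 0.9601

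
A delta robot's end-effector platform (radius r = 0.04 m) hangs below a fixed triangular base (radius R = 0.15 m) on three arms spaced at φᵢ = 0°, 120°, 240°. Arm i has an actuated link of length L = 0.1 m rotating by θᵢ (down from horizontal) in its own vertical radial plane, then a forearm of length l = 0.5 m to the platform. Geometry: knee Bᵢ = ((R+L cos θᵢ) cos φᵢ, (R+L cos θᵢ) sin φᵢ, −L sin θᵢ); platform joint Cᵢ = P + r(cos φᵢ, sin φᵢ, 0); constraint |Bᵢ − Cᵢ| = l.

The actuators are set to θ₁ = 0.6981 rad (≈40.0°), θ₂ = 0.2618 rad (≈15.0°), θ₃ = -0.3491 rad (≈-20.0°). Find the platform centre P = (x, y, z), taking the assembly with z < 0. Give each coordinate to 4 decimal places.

S1 = (0.1866·cos0.0°, 0.1866·sin0.0°, -0.0643) = (0.1866, 0.0000, -0.0643)
φ2=120.0°: virtual centre (-0.1033, 0.1789, -0.0259), radius l
φ3=240.0°: virtual centre (-0.1020, -0.1766, 0.0342), radius l
|S₂|²−|S₁|² = 0.0044;  |S₃|²−|S₁|² = 0.0038
plane₁₂: -0.5798x+0.3578y+0.0768z = 0.0044
det = 0.4114;  x = -0.0071+0.2373z,  y = 0.0008+0.1699z
quadratic in z: (1.0852)z²+(0.0369)z+(-0.2083)=0, √Δ=0.9517 → z ∈ {-0.4555, 0.4215}; z = -0.4555 (taking z<0)
x = -0.1152, y = -0.0766

(-0.1152, -0.0766, -0.4555)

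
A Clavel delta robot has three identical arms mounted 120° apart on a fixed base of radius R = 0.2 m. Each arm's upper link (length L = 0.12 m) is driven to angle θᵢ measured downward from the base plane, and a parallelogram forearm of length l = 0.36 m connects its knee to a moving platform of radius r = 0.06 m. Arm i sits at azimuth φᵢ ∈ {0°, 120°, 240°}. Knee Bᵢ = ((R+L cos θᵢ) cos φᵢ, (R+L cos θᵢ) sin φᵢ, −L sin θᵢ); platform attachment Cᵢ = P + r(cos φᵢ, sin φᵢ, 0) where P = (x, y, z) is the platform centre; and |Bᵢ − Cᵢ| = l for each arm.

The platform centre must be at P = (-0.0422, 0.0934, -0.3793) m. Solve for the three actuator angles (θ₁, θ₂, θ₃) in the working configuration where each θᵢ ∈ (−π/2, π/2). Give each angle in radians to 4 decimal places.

rotate P by −φ1: (-0.0422, 0.0934, -0.3793)
  e−x'=0.1822;  (l²−L²−(e−x')²−y'²−z²)/2L = -0.2941
  γ=atan2(-0.3793,0.1822)=-1.1230;  ψ=arccos(-0.6990)=2.3448;  θ1=γ+ψ≈1.2218
arm 2 (φ=120.0°): x'=0.1020, y'=-0.0102
  A=0.0380, B=-0.3793, C=(l²−L²−A²−y'²−z²)/(2L)=-0.1259
  θ2 = atan2(B,A) + arccos(C/0.3812) = 0.4365
φ3=240.0° → target in arm frame (-0.0598, -0.0832)
  e−x'=0.1998;  (l²−L²−(e−x')²−y'²−z²)/2L = -0.3146
  θ3 = atan2(B,A) + arccos(C/0.4287) = 1.3089

θ₁ = 1.2218, θ₂ = 0.4365, θ₃ = 1.3089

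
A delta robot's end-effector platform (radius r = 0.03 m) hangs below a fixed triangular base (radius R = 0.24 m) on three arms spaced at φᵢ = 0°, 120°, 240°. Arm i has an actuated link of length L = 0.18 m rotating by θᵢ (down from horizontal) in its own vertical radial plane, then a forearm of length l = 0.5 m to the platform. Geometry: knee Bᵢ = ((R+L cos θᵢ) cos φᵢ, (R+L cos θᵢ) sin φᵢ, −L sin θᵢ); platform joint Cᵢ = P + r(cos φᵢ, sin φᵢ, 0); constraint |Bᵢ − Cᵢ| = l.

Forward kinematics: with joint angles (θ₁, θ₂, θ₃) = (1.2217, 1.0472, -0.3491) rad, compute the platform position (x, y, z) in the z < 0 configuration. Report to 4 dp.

arm 1 at φ=0.0°: ρ1 = 0.2716;  centre 1 = (0.2716, 0.0000, -0.1691)
φ2=120.0°: virtual centre (-0.1500, 0.2598, -0.1559), radius l
φ3=240.0°: virtual centre (-0.1896, -0.3283, 0.0616), radius l
subtract pairs → two planes through P
linear system: -0.8431x+0.5196y = 0.0119−0.0265z; -0.9223x+-0.6567y = 0.0452−0.4614z
det = 1.0329;  x = -0.0303+0.2490z,  y = -0.0262+0.3530z
quadratic in z: (1.1866)z²+(0.1694)z+(-0.1296)=0, √Δ=0.8023 → z ∈ {-0.4095, 0.2667}; z = -0.4095 (taking z<0)
x = -0.1323, y = -0.1707

(-0.1323, -0.1707, -0.4095)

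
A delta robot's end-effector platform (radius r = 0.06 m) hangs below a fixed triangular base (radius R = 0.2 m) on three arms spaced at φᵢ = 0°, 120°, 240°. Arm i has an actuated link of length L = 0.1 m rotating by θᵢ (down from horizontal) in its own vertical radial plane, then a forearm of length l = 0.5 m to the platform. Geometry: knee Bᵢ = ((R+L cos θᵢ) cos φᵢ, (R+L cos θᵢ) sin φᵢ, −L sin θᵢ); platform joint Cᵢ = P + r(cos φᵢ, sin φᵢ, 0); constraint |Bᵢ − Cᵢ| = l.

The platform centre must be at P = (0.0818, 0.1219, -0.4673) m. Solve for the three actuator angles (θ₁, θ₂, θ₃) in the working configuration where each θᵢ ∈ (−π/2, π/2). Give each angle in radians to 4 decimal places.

arm 1 (φ=0.0°): x'=0.0818, y'=0.1219
  A=0.0582, B=-0.4673, C=(l²−L²−A²−y'²−z²)/(2L)=0.0169
  θ1 = atan2(B,A) + arccos(C/0.4709) = 0.0880
arm 2 (φ=120.0°): x'=0.0647, y'=-0.1318
  e−x'=0.0753;  (l²−L²−(e−x')²−y'²−z²)/2L = -0.0071
  θ2 = atan2(B,A) + arccos(C/0.4733) = 0.1748
arm 3 (φ=240.0°): x'=-0.1465, y'=0.0099
  A cos θ + B sin θ = C:  0.2865·cos θ + -0.4673·sin θ = -0.3027
  γ=atan2(-0.4673,0.2865)=-1.0209;  ψ=arccos(-0.5522)=2.1558;  θ3=γ+ψ≈1.1349

θ₁ = 0.0880, θ₂ = 0.1748, θ₃ = 1.1349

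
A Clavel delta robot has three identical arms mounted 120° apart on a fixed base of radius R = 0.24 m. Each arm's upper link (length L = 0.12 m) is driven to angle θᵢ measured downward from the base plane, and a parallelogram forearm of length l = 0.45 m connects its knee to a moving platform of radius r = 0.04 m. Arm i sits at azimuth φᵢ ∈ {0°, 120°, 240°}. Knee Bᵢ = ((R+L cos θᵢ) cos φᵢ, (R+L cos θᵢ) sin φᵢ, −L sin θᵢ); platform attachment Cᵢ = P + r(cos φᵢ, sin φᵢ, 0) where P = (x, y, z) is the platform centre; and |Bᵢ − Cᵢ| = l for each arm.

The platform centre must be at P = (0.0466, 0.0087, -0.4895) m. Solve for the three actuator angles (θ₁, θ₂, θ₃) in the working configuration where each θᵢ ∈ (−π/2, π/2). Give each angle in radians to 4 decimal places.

θ₁ = 0.9599, θ₂ = 1.3089, θ₃ = 1.3965

rotate P by −φ1: (0.0466, 0.0087, -0.4895)
  e−x'=0.1534;  (l²−L²−(e−x')²−y'²−z²)/2L = -0.3130
  γ=atan2(-0.4895,0.1534)=-1.2671;  ψ=arccos(-0.6101)=2.2270;  θ1=γ+ψ≈0.9599
rotate P by −φ2: (-0.0158, -0.0447, -0.4895)
  A cos θ + B sin θ = C:  0.2158·cos θ + -0.4895·sin θ = -0.4169
  θ2 = atan2(B,A) + arccos(C/0.5349) = 1.3089
φ3=240.0° → target in arm frame (-0.0308, 0.0360)
  A=0.2308, B=-0.4895, C=(l²−L²−A²−y'²−z²)/(2L)=-0.4420
  √(A²+B²)=0.5412;  θ3 = -1.1301+2.5266 ≈ 1.3965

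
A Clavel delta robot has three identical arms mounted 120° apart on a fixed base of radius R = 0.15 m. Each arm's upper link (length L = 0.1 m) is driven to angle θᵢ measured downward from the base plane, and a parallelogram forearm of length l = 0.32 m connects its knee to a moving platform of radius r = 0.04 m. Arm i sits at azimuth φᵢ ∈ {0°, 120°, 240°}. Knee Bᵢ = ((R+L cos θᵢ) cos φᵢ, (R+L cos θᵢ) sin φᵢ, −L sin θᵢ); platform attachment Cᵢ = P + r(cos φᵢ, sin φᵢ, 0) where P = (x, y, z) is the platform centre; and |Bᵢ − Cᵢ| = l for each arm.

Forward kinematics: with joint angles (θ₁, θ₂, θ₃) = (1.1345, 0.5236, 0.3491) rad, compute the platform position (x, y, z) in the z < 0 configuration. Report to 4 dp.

arm 1 at φ=0.0°: ρ1 = 0.1523;  centre 1 = (0.1523, 0.0000, -0.0906)
arm 2 at φ=120.0°: ρ2 = 0.1966;  centre 2 = (-0.0983, 0.1703, -0.0500)
φ3=240.0°: virtual centre (-0.1020, -0.1766, -0.0342), radius l
|centre ₂|²−|centre ₁|² = 0.0098;  |centre ₃|²−|centre ₁|² = 0.0114
[-0.5011 0.3405 0.0813]·P = 0.0098;  [-0.5085 -0.3533 0.1129]·P = 0.0114
Cramer: x(z) = -0.0209+0.1917z;  y(z) = -0.0021+0.0435z
sphere 1 gives Az²+Bz+C=0 with A=1.0386, B=0.1147, C=-0.0642;  B²−4AC=0.2799;  roots -0.3099, 0.1995;  negative root z = -0.3099
x = -0.0803, y = -0.0156

(-0.0803, -0.0156, -0.3099)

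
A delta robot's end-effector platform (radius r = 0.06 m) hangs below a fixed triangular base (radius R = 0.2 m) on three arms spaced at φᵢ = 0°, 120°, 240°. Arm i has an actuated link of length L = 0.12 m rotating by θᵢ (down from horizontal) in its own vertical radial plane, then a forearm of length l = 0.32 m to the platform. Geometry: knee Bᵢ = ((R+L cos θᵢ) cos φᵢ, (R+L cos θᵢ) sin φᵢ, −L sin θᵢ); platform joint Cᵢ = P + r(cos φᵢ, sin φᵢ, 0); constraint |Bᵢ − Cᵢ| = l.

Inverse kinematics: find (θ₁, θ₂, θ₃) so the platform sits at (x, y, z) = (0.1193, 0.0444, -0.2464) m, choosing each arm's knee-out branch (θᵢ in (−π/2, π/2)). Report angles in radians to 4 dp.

θ₁ = -0.3489, θ₂ = 0.7853, θ₃ = 1.2212

φ1=0.0° → target in arm frame (0.1193, 0.0444)
  e−x'=0.0207;  (l²−L²−(e−x')²−y'²−z²)/2L = 0.1037
  √(A²+B²)=0.2473;  θ1 = -1.4870+1.1380 ≈ -0.3489
arm 2 (φ=120.0°): x'=-0.0212, y'=-0.1255
  e−x'=0.1612;  (l²−L²−(e−x')²−y'²−z²)/2L = -0.0602
  √(A²+B²)=0.2944;  θ2 = -0.9915+1.7768 ≈ 0.7853
arm 3 (φ=240.0°): x'=-0.0981, y'=0.0811
  e−x'=0.2381;  (l²−L²−(e−x')²−y'²−z²)/2L = -0.1499
  γ=atan2(-0.2464,0.2381)=-0.8025;  ψ=arccos(-0.4376)=2.0237;  θ3=γ+ψ≈1.2212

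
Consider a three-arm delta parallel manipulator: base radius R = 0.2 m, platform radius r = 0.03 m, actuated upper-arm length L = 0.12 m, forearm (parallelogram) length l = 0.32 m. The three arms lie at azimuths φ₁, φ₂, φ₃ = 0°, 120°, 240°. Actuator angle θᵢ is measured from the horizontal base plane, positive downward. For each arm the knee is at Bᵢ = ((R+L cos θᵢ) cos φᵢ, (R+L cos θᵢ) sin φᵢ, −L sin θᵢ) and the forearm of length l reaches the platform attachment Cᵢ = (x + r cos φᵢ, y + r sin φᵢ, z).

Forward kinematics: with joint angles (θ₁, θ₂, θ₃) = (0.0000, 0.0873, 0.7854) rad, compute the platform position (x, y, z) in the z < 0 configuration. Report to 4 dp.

arm 1 at φ=0.0°: ρ1 = 0.2900;  O1 = (0.2900, 0.0000, 0.0000)
φ2=120.0°: virtual centre (-0.1448, 0.2508, -0.0105), radius l
arm 3 at φ=240.0°: ρ3 = 0.2549;  O3 = (-0.1274, -0.2207, -0.0849)
|O₂|²−|O₁|² = -0.0002;  |O₃|²−|O₁|² = -0.0120
[-0.8695 0.5015 -0.0209]·P = -0.0002;  [-0.8349 -0.4414 -0.1697]·P = -0.0120
det = 0.8025;  x = 0.0076+-0.1176z,  y = 0.0128+-0.1621z
quadratic in z: (1.0401)z²+(0.0623)z+(-0.0225)=0, √Δ=0.3120 → z ∈ {-0.1799, 0.1200}; z = -0.1799 (taking z<0)
x = 0.0287, y = 0.0420

(0.0287, 0.0420, -0.1799)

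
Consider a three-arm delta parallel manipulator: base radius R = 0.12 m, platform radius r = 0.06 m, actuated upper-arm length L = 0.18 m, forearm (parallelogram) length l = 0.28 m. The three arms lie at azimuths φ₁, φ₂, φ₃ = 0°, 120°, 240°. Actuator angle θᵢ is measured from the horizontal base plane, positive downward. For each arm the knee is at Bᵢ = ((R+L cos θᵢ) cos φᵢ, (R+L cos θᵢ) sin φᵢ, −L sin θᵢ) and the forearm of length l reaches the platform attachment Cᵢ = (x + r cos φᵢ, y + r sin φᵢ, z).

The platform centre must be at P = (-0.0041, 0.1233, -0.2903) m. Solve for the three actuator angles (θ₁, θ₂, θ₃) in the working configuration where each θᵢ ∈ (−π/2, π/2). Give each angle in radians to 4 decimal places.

rotate P by −φ1: (-0.0041, 0.1233, -0.2903)
  A cos θ + B sin θ = C:  0.0641·cos θ + -0.2903·sin θ = -0.1600
  γ=atan2(-0.2903,0.0641)=-1.3535;  ψ=arccos(-0.5381)=2.1389;  θ1=γ+ψ≈0.7854
φ2=120.0° → target in arm frame (0.1088, -0.0581)
  A=-0.0488, B=-0.2903, C=(l²−L²−A²−y'²−z²)/(2L)=-0.1223
  γ=atan2(-0.2903,-0.0488)=-1.7374;  ψ=arccos(-0.4155)=1.9993;  θ2=γ+ψ≈0.2619
rotate P by −φ3: (-0.1047, -0.0652, -0.2903)
  A cos θ + B sin θ = C:  0.1647·cos θ + -0.2903·sin θ = -0.1935
  √(A²+B²)=0.3338;  θ3 = -1.0547+2.1892 ≈ 1.1345

θ₁ = 0.7854, θ₂ = 0.2619, θ₃ = 1.1345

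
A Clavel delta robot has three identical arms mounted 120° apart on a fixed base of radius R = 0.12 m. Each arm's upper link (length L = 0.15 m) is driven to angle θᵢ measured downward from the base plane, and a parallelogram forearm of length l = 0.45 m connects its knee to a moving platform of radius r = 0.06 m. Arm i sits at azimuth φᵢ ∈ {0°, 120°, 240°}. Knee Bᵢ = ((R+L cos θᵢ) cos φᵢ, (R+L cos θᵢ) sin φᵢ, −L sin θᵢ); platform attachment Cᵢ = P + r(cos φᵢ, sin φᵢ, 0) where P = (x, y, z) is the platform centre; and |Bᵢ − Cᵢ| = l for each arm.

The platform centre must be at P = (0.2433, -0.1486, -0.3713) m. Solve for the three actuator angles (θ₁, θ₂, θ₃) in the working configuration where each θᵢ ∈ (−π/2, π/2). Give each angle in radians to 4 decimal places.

θ₁ = -0.3493, θ₂ = 1.2213, θ₃ = 0.5232

rotate P by −φ1: (0.2433, -0.1486, -0.3713)
  A cos θ + B sin θ = C:  -0.1833·cos θ + -0.3713·sin θ = -0.0451
  √(A²+B²)=0.4141;  θ1 = -2.0294+1.6800 ≈ -0.3493
arm 2 (φ=120.0°): x'=-0.2503, y'=-0.1364
  A=0.3103, B=-0.3713, C=(l²−L²−A²−y'²−z²)/(2L)=-0.2426
  θ2 = atan2(B,A) + arccos(C/0.4839) = 1.2213
φ3=240.0° → target in arm frame (0.0070, 0.2850)
  A cos θ + B sin θ = C:  0.0530·cos θ + -0.3713·sin θ = -0.1397
  γ=atan2(-0.3713,0.0530)=-1.4291;  ψ=arccos(-0.3723)=1.9523;  θ3=γ+ψ≈0.5232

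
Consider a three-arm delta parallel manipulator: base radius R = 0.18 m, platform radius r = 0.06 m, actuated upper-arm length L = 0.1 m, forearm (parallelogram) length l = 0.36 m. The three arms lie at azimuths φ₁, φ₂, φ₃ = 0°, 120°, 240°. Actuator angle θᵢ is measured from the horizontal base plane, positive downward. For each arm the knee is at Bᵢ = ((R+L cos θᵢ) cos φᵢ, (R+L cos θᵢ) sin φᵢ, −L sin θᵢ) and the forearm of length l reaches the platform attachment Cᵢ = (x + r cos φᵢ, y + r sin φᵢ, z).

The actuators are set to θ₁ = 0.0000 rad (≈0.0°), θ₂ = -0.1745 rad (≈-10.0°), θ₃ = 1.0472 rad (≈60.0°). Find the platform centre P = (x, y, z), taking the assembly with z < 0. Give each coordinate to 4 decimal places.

S1 = (0.2200·cos0.0°, 0.2200·sin0.0°, 0.0000) = (0.2200, 0.0000, 0.0000)
S2 = (0.2185·cos120.0°, 0.2185·sin120.0°, 0.0174) = (-0.1092, 0.1892, 0.0174)
arm 3 at φ=240.0°: (R−r)+L cos θ3 = 0.1700;  S3 = (-0.0850, -0.1472, -0.0866)
subtract pairs → two planes through P
plane₁₂: -0.6585x+0.3784y+0.0347z = -0.0004
det = 0.4247;  x = 0.0109+-0.1302z,  y = 0.0181+-0.3184z
quadratic in z: (1.1183)z²+(0.0429)z+(-0.0856)=0, √Δ=0.6202 → z ∈ {-0.2965, 0.2581}; z = -0.2965 (taking z<0)
x = 0.0496, y = 0.1125

(0.0496, 0.1125, -0.2965)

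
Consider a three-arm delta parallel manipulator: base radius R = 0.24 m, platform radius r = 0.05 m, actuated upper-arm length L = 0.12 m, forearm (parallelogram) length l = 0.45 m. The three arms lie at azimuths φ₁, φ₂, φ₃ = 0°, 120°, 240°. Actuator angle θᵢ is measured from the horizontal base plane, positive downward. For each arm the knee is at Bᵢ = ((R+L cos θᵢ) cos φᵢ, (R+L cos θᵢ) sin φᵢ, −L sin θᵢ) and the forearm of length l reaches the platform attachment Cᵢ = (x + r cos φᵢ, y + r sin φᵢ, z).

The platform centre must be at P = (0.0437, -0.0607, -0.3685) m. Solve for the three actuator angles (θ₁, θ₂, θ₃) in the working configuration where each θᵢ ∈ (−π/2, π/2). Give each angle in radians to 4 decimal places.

φ1=0.0° → target in arm frame (0.0437, -0.0607)
  A=0.1463, B=-0.3685, C=(l²−L²−A²−y'²−z²)/(2L)=0.1134
  √(A²+B²)=0.3965;  θ1 = -1.1929+1.2807 ≈ 0.0878
rotate P by −φ2: (-0.0744, -0.0075, -0.3685)
  A cos θ + B sin θ = C:  0.2644·cos θ + -0.3685·sin θ = -0.0736
  θ2 = atan2(B,A) + arccos(C/0.4536) = 0.7854
φ3=240.0° → target in arm frame (0.0307, 0.0682)
  A cos θ + B sin θ = C:  0.1593·cos θ + -0.3685·sin θ = 0.0929
  θ3 = atan2(B,A) + arccos(C/0.4015) = 0.1746

θ₁ = 0.0878, θ₂ = 0.7854, θ₃ = 0.1746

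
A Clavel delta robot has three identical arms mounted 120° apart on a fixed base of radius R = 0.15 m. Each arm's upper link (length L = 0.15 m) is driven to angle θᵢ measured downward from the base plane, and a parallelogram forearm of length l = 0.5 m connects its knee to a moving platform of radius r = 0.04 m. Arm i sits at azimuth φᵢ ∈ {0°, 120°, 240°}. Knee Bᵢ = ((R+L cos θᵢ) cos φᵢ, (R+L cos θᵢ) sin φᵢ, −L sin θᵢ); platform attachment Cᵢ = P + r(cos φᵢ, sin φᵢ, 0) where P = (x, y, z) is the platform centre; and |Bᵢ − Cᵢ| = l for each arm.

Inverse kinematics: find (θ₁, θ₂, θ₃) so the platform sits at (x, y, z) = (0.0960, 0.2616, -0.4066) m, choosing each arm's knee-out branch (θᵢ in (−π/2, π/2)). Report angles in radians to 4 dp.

φ1=0.0° → target in arm frame (0.0960, 0.2616)
  e−x'=0.0140;  (l²−L²−(e−x')²−y'²−z²)/2L = -0.0215
  √(A²+B²)=0.4068;  θ1 = -1.5364+1.6237 ≈ 0.0873
rotate P by −φ2: (0.1786, -0.2139, -0.4066)
  A=-0.0686, B=-0.4066, C=(l²−L²−A²−y'²−z²)/(2L)=0.0390
  √(A²+B²)=0.4123;  θ2 = -1.7378+1.4760 ≈ -0.2618
φ3=240.0° → target in arm frame (-0.2746, -0.0477)
  e−x'=0.3846;  (l²−L²−(e−x')²−y'²−z²)/2L = -0.2933
  γ=atan2(-0.4066,0.3846)=-0.8133;  ψ=arccos(-0.5240)=2.1223;  θ3=γ+ψ≈1.3091

θ₁ = 0.0873, θ₂ = -0.2618, θ₃ = 1.3091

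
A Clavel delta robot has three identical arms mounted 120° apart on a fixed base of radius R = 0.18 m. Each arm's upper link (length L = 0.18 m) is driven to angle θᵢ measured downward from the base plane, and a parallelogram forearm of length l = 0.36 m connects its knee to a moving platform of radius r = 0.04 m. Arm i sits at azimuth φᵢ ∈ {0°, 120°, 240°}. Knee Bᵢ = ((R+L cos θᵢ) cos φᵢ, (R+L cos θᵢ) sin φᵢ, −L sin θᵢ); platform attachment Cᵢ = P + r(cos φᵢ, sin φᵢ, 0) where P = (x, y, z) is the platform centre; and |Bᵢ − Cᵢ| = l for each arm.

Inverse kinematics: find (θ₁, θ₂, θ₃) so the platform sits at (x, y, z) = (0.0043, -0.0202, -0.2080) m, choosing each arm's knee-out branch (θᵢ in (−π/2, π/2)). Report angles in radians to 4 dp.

θ₁ = 0.1745, θ₂ = 0.3489, θ₃ = 0.0869

φ1=0.0° → target in arm frame (0.0043, -0.0202)
  A=0.1357, B=-0.2080, C=(l²−L²−A²−y'²−z²)/(2L)=0.0975
  θ1 = atan2(B,A) + arccos(C/0.2484) = 0.1745
rotate P by −φ2: (-0.0196, 0.0064, -0.2080)
  e−x'=0.1596;  (l²−L²−(e−x')²−y'²−z²)/2L = 0.0789
  θ2 = atan2(B,A) + arccos(C/0.2622) = 0.3489
rotate P by −φ3: (0.0153, 0.0138, -0.2080)
  A cos θ + B sin θ = C:  0.1247·cos θ + -0.2080·sin θ = 0.1061
  √(A²+B²)=0.2425;  θ3 = -1.0309+1.1178 ≈ 0.0869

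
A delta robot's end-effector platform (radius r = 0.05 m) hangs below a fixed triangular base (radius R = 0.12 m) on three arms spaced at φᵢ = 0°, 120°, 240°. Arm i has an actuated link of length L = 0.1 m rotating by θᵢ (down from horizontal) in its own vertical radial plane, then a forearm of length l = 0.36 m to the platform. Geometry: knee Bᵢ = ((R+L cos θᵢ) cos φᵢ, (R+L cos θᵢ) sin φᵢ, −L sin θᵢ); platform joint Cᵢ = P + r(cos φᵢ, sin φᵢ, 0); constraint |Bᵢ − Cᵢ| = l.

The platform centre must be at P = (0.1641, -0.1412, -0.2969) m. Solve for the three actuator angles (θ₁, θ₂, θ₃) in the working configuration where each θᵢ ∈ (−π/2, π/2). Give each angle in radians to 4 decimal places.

θ₁ = -0.3496, θ₂ = 1.3958, θ₃ = 0.3485

φ1=0.0° → target in arm frame (0.1641, -0.1412)
  e−x'=-0.0941;  (l²−L²−(e−x')²−y'²−z²)/2L = 0.0133
  √(A²+B²)=0.3115;  θ1 = -1.8777+1.5281 ≈ -0.3496
arm 2 (φ=120.0°): x'=-0.2043, y'=-0.0715
  A cos θ + B sin θ = C:  0.2743·cos θ + -0.2969·sin θ = -0.2446
  √(A²+B²)=0.4042;  θ2 = -0.8249+2.2207 ≈ 1.3958
rotate P by −φ3: (0.0402, 0.2127, -0.2969)
  A cos θ + B sin θ = C:  0.0298·cos θ + -0.2969·sin θ = -0.0734
  γ=atan2(-0.2969,0.0298)=-1.4709;  ψ=arccos(-0.2460)=1.8194;  θ3=γ+ψ≈0.3485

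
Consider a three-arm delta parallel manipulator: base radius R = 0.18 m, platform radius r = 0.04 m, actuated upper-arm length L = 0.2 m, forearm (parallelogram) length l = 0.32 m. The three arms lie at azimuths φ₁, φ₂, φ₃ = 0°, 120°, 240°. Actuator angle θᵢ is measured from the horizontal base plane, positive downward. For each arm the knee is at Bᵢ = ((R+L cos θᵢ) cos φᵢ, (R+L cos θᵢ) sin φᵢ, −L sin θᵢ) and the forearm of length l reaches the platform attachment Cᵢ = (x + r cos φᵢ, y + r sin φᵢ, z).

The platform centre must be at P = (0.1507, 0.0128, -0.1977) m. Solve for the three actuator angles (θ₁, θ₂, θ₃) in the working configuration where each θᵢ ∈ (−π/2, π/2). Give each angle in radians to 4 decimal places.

θ₁ = -0.3492, θ₂ = 1.1346, θ₃ = 1.2220

arm 1 (φ=0.0°): x'=0.1507, y'=0.0128
  e−x'=-0.0107;  (l²−L²−(e−x')²−y'²−z²)/2L = 0.0576
  √(A²+B²)=0.1980;  θ1 = -1.6249+1.2757 ≈ -0.3492
rotate P by −φ2: (-0.0643, -0.1369, -0.1977)
  A cos θ + B sin θ = C:  0.2043·cos θ + -0.1977·sin θ = -0.0929
  θ2 = atan2(B,A) + arccos(C/0.2843) = 1.1346
φ3=240.0° → target in arm frame (-0.0864, 0.1241)
  A cos θ + B sin θ = C:  0.2264·cos θ + -0.1977·sin θ = -0.1084
  √(A²+B²)=0.3006;  θ3 = -0.7178+1.9397 ≈ 1.2220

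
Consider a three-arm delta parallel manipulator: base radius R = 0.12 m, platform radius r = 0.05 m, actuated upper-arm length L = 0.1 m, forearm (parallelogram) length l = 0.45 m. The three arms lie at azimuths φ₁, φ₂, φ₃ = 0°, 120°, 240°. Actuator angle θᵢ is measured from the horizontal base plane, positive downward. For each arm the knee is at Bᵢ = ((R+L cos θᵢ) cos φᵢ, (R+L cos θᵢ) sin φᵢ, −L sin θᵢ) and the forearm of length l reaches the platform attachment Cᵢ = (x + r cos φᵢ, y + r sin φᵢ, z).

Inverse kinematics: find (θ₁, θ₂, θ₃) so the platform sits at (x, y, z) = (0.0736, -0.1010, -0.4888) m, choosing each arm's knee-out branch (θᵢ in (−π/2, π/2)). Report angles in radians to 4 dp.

θ₁ = 0.6106, θ₂ = 1.3085, θ₃ = 0.6978

φ1=0.0° → target in arm frame (0.0736, -0.1010)
  e−x'=-0.0036;  (l²−L²−(e−x')²−y'²−z²)/2L = -0.2832
  √(A²+B²)=0.4888;  θ1 = -1.5782+2.1887 ≈ 0.6106
arm 2 (φ=120.0°): x'=-0.1243, y'=-0.0132
  A=0.1943, B=-0.4888, C=(l²−L²−A²−y'²−z²)/(2L)=-0.4217
  √(A²+B²)=0.5260;  θ2 = -1.1925+2.5010 ≈ 1.3085
φ3=240.0° → target in arm frame (0.0507, 0.1142)
  e−x'=0.0193;  (l²−L²−(e−x')²−y'²−z²)/2L = -0.2992
  θ3 = atan2(B,A) + arccos(C/0.4892) = 0.6978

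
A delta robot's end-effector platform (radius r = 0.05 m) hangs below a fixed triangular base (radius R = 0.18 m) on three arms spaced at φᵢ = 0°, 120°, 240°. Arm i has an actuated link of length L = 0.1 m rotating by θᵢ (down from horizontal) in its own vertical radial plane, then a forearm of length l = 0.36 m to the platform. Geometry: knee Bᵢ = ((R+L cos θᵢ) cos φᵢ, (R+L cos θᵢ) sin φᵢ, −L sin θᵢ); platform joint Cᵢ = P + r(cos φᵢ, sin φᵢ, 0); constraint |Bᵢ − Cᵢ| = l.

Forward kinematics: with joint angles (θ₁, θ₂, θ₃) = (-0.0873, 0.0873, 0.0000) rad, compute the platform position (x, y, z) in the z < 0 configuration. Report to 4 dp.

arm 1 at φ=0.0°: e+L cos θ1 = 0.2296;  S1 = (0.2296, 0.0000, 0.0087)
S2 = (0.2296·cos120.0°, 0.2296·sin120.0°, -0.0087) = (-0.1148, 0.1989, -0.0087)
φ3=240.0°: virtual centre (-0.1150, -0.1992, 0.0000), radius l
subtract pairs → two planes through P
plane₁₂: -0.6889x+0.3977y+-0.0349z = 0.0000
det = 0.5485;  x = -0.0001+-0.0380z,  y = -0.0001+0.0219z
sphere 1 gives Az²+Bz+C=0 with A=1.0019, B=0.0000, C=-0.0768;  B²−4AC=0.3077;  roots -0.2768, 0.2768;  negative root z = -0.2768
x = 0.0104, y = -0.0062

(0.0104, -0.0062, -0.2768)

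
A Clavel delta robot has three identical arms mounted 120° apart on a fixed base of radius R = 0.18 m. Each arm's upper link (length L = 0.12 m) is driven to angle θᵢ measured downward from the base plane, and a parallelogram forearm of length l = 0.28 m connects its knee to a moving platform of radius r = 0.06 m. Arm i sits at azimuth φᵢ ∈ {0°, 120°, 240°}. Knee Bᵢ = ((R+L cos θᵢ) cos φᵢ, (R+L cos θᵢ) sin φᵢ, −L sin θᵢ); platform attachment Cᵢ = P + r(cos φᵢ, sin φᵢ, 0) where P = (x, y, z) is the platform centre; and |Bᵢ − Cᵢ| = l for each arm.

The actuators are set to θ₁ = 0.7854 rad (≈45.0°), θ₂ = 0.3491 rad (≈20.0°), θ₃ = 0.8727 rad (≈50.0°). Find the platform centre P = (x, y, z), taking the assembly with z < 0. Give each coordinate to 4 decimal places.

φ1=0.0°: virtual centre (0.2049, 0.0000, -0.0849), radius l
S2 = (0.2328·cos120.0°, 0.2328·sin120.0°, -0.0410) = (-0.1164, 0.2016, -0.0410)
S3 = (0.1971·cos240.0°, 0.1971·sin240.0°, -0.0919) = (-0.0986, -0.1707, -0.0919)
subtract pairs → two planes through P
[-0.6425 0.4032 0.0876]·P = 0.0067;  [-0.6068 -0.3414 -0.0142]·P = -0.0019
Cramer: x(z) = -0.0033+0.0522z;  y(z) = 0.0113-0.1342z
quadratic in z: (1.0207)z²+(0.1449)z+(-0.0277)=0, √Δ=0.3664 → z ∈ {-0.2505, 0.1085}; z = -0.2505 (taking z<0)
x = -0.0164, y = 0.0449

(-0.0164, 0.0449, -0.2505)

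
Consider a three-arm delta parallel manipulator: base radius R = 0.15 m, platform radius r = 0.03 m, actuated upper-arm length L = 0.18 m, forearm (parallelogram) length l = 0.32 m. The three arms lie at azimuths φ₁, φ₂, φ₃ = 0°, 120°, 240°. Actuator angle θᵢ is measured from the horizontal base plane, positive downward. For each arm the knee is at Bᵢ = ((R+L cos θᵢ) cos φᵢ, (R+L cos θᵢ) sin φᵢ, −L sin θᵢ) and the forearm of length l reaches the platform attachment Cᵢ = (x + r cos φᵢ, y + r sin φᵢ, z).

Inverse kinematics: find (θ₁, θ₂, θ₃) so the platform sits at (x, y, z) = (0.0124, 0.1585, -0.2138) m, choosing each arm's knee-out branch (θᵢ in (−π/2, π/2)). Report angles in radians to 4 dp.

φ1=0.0° → target in arm frame (0.0124, 0.1585)
  A cos θ + B sin θ = C:  0.1076·cos θ + -0.2138·sin θ = -0.0345
  √(A²+B²)=0.2393;  θ1 = -1.1045+1.7153 ≈ 0.6108
arm 2 (φ=120.0°): x'=0.1311, y'=-0.0900
  e−x'=-0.0111;  (l²−L²−(e−x')²−y'²−z²)/2L = 0.0446
  √(A²+B²)=0.2141;  θ2 = -1.6225+1.3608 ≈ -0.2617
rotate P by −φ3: (-0.1435, -0.0685, -0.2138)
  A=0.2635, B=-0.2138, C=(l²−L²−A²−y'²−z²)/(2L)=-0.1384
  θ3 = atan2(B,A) + arccos(C/0.3393) = 1.3092

θ₁ = 0.6108, θ₂ = -0.2617, θ₃ = 1.3092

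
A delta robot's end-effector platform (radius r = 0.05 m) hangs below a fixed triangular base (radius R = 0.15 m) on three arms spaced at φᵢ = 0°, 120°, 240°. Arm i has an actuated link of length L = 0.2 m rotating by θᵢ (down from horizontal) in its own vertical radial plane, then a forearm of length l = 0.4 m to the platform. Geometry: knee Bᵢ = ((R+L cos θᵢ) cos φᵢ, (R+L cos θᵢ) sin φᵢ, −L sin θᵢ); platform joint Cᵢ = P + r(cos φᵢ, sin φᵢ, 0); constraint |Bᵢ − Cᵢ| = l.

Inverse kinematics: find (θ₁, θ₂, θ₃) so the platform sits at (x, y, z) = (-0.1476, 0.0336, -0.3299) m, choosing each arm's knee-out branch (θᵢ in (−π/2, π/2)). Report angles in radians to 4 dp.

θ₁ = 0.9598, θ₂ = 0.0001, θ₃ = 0.2620

arm 1 (φ=0.0°): x'=-0.1476, y'=0.0336
  A=0.2476, B=-0.3299, C=(l²−L²−A²−y'²−z²)/(2L)=-0.1282
  θ1 = atan2(B,A) + arccos(C/0.4125) = 0.9598
φ2=120.0° → target in arm frame (0.1029, 0.1110)
  e−x'=-0.0029;  (l²−L²−(e−x')²−y'²−z²)/2L = -0.0029
  √(A²+B²)=0.3299;  θ2 = -1.5796+1.5797 ≈ 0.0001
rotate P by −φ3: (0.0447, -0.1446, -0.3299)
  A cos θ + B sin θ = C:  0.0553·cos θ + -0.3299·sin θ = -0.0320
  √(A²+B²)=0.3345;  θ3 = -1.4047+1.6667 ≈ 0.2620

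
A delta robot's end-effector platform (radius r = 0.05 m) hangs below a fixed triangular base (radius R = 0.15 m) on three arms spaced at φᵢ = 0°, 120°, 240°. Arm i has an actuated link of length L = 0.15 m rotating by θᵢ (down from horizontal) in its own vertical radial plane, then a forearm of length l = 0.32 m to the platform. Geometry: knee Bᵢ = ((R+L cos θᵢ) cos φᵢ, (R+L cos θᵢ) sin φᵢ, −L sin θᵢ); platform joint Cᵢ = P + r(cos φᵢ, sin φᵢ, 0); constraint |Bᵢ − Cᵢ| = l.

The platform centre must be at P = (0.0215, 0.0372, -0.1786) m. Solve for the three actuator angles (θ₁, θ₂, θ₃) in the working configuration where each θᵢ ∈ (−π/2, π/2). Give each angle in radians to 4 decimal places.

θ₁ = -0.3491, θ₂ = -0.3487, θ₃ = 0.2618

arm 1 (φ=0.0°): x'=0.0215, y'=0.0372
  A=0.0785, B=-0.1786, C=(l²−L²−A²−y'²−z²)/(2L)=0.1349
  θ1 = atan2(B,A) + arccos(C/0.1951) = -0.3491
φ2=120.0° → target in arm frame (0.0215, -0.0372)
  A cos θ + B sin θ = C:  0.0785·cos θ + -0.1786·sin θ = 0.1348
  γ=atan2(-0.1786,0.0785)=-1.1565;  ψ=arccos(0.6911)=0.8078;  θ2=γ+ψ≈-0.3487
arm 3 (φ=240.0°): x'=-0.0430, y'=0.0000
  A=0.1430, B=-0.1786, C=(l²−L²−A²−y'²−z²)/(2L)=0.0919
  θ3 = atan2(B,A) + arccos(C/0.2288) = 0.2618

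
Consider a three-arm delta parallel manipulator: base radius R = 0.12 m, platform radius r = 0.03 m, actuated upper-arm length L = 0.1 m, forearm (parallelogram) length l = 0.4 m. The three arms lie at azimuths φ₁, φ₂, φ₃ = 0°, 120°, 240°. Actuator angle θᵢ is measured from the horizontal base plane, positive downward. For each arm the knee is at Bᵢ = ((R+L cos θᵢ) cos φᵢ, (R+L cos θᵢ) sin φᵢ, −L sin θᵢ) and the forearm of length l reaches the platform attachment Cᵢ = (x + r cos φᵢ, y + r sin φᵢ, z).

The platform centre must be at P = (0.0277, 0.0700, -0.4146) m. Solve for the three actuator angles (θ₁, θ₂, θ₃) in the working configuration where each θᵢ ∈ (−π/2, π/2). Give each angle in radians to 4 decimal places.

θ₁ = 0.5237, θ₂ = 0.4368, θ₃ = 0.9600

arm 1 (φ=0.0°): x'=0.0277, y'=0.0700
  e−x'=0.0623;  (l²−L²−(e−x')²−y'²−z²)/2L = -0.1534
  √(A²+B²)=0.4193;  θ1 = -1.4216+1.9453 ≈ 0.5237
arm 2 (φ=120.0°): x'=0.0468, y'=-0.0590
  A=0.0432, B=-0.4146, C=(l²−L²−A²−y'²−z²)/(2L)=-0.1362
  θ2 = atan2(B,A) + arccos(C/0.4168) = 0.4368
rotate P by −φ3: (-0.0745, -0.0110, -0.4146)
  A cos θ + B sin θ = C:  0.1645·cos θ + -0.4146·sin θ = -0.2453
  γ=atan2(-0.4146,0.1645)=-1.1931;  ψ=arccos(-0.5500)=2.1532;  θ3=γ+ψ≈0.9600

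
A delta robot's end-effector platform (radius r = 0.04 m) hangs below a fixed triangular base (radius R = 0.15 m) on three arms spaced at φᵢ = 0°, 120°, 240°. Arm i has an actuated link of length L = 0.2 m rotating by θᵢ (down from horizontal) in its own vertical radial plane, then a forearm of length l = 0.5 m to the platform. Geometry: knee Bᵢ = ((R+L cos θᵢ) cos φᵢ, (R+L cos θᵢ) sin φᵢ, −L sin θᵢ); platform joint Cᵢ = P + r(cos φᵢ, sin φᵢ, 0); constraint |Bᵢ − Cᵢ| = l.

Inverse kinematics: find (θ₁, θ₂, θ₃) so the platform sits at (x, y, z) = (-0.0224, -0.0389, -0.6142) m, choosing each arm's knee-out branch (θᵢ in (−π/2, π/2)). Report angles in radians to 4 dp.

rotate P by −φ1: (-0.0224, -0.0389, -0.6142)
  e−x'=0.1324;  (l²−L²−(e−x')²−y'²−z²)/2L = -0.4657
  γ=atan2(-0.6142,0.1324)=-1.3585;  ψ=arccos(-0.7412)=2.4057;  θ1=γ+ψ≈1.0472
rotate P by −φ2: (-0.0225, 0.0388, -0.6142)
  e−x'=0.1325;  (l²−L²−(e−x')²−y'²−z²)/2L = -0.4658
  √(A²+B²)=0.6283;  θ2 = -1.3583+2.4058 ≈ 1.0474
arm 3 (φ=240.0°): x'=0.0449, y'=0.0001
  e−x'=0.0651;  (l²−L²−(e−x')²−y'²−z²)/2L = -0.4287
  γ=atan2(-0.6142,0.0651)=-1.4652;  ψ=arccos(-0.6941)=2.3380;  θ3=γ+ψ≈0.8728

θ₁ = 1.0472, θ₂ = 1.0474, θ₃ = 0.8728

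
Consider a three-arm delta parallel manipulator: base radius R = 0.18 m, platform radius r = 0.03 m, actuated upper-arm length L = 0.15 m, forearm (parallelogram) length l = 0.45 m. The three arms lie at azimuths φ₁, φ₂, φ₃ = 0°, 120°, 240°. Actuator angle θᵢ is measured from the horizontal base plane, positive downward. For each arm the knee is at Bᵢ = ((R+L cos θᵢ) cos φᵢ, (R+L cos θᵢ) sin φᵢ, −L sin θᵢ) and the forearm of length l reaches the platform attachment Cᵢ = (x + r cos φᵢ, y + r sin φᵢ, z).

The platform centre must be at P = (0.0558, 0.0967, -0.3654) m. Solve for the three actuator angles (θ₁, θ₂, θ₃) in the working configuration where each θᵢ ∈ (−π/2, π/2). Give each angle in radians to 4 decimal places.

θ₁ = 0.0000, θ₂ = -0.0002, θ₃ = 0.7851

arm 1 (φ=0.0°): x'=0.0558, y'=0.0967
  A=0.0942, B=-0.3654, C=(l²−L²−A²−y'²−z²)/(2L)=0.0942
  θ1 = atan2(B,A) + arccos(C/0.3773) = 0.0000
rotate P by −φ2: (0.0558, -0.0967, -0.3654)
  A=0.0942, B=-0.3654, C=(l²−L²−A²−y'²−z²)/(2L)=0.0942
  γ=atan2(-0.3654,0.0942)=-1.3186;  ψ=arccos(0.2497)=1.3184;  θ2=γ+ψ≈-0.0002
arm 3 (φ=240.0°): x'=-0.1116, y'=0.0000
  A=0.2616, B=-0.3654, C=(l²−L²−A²−y'²−z²)/(2L)=-0.0733
  √(A²+B²)=0.4494;  θ3 = -0.9494+1.7345 ≈ 0.7851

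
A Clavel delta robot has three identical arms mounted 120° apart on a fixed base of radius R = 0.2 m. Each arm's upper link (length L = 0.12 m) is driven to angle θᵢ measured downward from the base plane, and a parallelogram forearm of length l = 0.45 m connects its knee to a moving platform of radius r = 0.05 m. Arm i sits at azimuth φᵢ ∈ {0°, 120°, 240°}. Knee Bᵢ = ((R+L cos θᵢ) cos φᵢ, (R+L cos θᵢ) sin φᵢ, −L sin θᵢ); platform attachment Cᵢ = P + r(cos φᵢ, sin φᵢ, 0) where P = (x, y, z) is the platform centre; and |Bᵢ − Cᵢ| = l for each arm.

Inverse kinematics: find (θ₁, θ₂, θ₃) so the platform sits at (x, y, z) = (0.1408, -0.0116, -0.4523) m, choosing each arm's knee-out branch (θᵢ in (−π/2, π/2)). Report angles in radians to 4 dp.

φ1=0.0° → target in arm frame (0.1408, -0.0116)
  e−x'=0.0092;  (l²−L²−(e−x')²−y'²−z²)/2L = -0.0696
  γ=atan2(-0.4523,0.0092)=-1.5505;  ψ=arccos(-0.1538)=1.7252;  θ1=γ+ψ≈0.1747
arm 2 (φ=120.0°): x'=-0.0804, y'=-0.1161
  A=0.2304, B=-0.4523, C=(l²−L²−A²−y'²−z²)/(2L)=-0.3461
  γ=atan2(-0.4523,0.2304)=-1.0996;  ψ=arccos(-0.6818)=2.3211;  θ2=γ+ψ≈1.2215
rotate P by −φ3: (-0.0604, 0.1277, -0.4523)
  A=0.2104, B=-0.4523, C=(l²−L²−A²−y'²−z²)/(2L)=-0.3210
  θ3 = atan2(B,A) + arccos(C/0.4988) = 1.1344

θ₁ = 0.1747, θ₂ = 1.2215, θ₃ = 1.1344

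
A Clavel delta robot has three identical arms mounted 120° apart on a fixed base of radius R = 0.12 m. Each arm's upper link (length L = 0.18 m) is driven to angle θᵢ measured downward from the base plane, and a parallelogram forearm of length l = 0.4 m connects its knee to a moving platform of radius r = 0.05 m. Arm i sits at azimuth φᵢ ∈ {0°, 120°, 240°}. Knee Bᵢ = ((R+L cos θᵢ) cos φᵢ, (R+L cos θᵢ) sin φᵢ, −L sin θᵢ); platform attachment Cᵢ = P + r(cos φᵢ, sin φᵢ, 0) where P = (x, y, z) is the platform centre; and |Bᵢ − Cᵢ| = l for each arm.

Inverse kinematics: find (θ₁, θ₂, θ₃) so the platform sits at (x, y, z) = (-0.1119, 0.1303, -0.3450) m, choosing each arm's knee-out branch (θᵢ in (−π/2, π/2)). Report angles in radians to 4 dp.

φ1=0.0° → target in arm frame (-0.1119, 0.1303)
  A=0.1819, B=-0.3450, C=(l²−L²−A²−y'²−z²)/(2L)=-0.1153
  √(A²+B²)=0.3900;  θ1 = -1.0856+1.8708 ≈ 0.7852
rotate P by −φ2: (0.1688, 0.0318, -0.3450)
  e−x'=-0.0988;  (l²−L²−(e−x')²−y'²−z²)/2L = -0.0061
  γ=atan2(-0.3450,-0.0988)=-1.8497;  ψ=arccos(-0.0170)=1.5878;  θ2=γ+ψ≈-0.2619
arm 3 (φ=240.0°): x'=-0.0569, y'=-0.1621
  A cos θ + B sin θ = C:  0.1269·cos θ + -0.3450·sin θ = -0.0939
  √(A²+B²)=0.3676;  θ3 = -1.2183+1.8290 ≈ 0.6106

θ₁ = 0.7852, θ₂ = -0.2619, θ₃ = 0.6106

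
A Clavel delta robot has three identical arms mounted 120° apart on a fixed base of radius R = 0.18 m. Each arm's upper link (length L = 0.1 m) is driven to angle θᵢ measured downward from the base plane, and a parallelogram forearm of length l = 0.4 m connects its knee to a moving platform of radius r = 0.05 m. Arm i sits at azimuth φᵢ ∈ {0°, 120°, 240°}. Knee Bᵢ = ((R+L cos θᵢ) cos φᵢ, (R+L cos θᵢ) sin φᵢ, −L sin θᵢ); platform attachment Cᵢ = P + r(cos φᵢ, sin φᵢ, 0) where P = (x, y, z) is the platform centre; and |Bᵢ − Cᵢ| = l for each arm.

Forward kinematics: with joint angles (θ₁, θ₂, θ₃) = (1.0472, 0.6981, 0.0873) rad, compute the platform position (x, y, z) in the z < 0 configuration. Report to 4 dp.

(-0.0814, -0.0618, -0.3830)

S1 = (0.1800·cos0.0°, 0.1800·sin0.0°, -0.0866) = (0.1800, 0.0000, -0.0866)
φ2=120.0°: virtual centre (-0.1033, 0.1789, -0.0643), radius l
φ3=240.0°: virtual centre (-0.1148, -0.1989, -0.0087), radius l
eliminate P² terms by subtracting sphere 1 from 2 and 3
linear system: -0.5666x+0.3579y = 0.0069−0.0447z; -0.5896x+-0.3977y = 0.0129−0.1558z
det = 0.4363;  x = -0.0169+0.1684z,  y = -0.0074+0.1419z
into |P−S₁|² = l²: 1.0485z² + 0.1048z + -0.1137 = 0;  Δ = 0.4878;  z = -0.3830 or 0.2831 → z<0 root = -0.3830
x = -0.0814, y = -0.0618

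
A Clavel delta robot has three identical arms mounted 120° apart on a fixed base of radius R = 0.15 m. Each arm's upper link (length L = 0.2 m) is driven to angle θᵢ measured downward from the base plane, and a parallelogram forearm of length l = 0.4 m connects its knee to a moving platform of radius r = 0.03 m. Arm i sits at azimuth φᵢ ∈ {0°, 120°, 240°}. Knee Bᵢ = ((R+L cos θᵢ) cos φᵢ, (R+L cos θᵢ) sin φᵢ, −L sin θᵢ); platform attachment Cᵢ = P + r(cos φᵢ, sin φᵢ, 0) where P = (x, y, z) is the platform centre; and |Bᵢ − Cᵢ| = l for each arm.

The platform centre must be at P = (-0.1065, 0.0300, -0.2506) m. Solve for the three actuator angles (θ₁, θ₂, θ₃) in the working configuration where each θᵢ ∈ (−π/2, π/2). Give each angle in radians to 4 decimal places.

rotate P by −φ1: (-0.1065, 0.0300, -0.2506)
  e−x'=0.2265;  (l²−L²−(e−x')²−y'²−z²)/2L = 0.0125
  θ1 = atan2(B,A) + arccos(C/0.3378) = 0.6979
φ2=120.0° → target in arm frame (0.0792, 0.0772)
  e−x'=0.0408;  (l²−L²−(e−x')²−y'²−z²)/2L = 0.1239
  √(A²+B²)=0.2539;  θ2 = -1.4095+1.0609 ≈ -0.3487
rotate P by −φ3: (0.0273, -0.1072, -0.2506)
  e−x'=0.0927;  (l²−L²−(e−x')²−y'²−z²)/2L = 0.0928
  √(A²+B²)=0.2672;  θ3 = -1.2164+1.2163 ≈ -0.0001

θ₁ = 0.6979, θ₂ = -0.3487, θ₃ = -0.0001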